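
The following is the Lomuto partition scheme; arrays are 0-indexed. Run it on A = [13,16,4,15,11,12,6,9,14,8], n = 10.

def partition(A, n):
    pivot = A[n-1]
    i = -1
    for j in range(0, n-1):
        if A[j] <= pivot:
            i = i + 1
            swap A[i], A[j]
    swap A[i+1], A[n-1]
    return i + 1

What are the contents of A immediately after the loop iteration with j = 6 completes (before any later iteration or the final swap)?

pivot=8, i=-1
j=0: 13>8, skip
j=1: 16>8, skip
j=2: 4≤8, i=0, swap(0,2) ⇒ [4,16,13,15,11,12,6,9,14,8]
j=3: 15>8, skip
j=4: 11>8, skip
j=5: 12>8, skip
j=6: 6≤8, i=1, swap(1,6) ⇒ [4,6,13,15,11,12,16,9,14,8]
(after j=6) A = [4,6,13,15,11,12,16,9,14,8]

[4,6,13,15,11,12,16,9,14,8]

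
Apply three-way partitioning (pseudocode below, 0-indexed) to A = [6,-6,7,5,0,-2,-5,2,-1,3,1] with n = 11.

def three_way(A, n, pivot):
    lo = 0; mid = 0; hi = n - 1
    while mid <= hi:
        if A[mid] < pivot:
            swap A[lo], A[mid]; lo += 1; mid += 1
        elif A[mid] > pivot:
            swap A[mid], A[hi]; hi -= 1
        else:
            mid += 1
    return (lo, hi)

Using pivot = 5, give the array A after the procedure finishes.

[1,-6,3,0,-2,-5,2,-1,5,7,6]

lo=0 mid=0 hi=10
6>5: swap(0,10), hi=9 ⇒ [1,-6,7,5,0,-2,-5,2,-1,3,6]
1<5: swap(0,0), lo=1 mid=1 ⇒ [1,-6,7,5,0,-2,-5,2,-1,3,6]
-6<5: swap(1,1), lo=2 mid=2 ⇒ [1,-6,7,5,0,-2,-5,2,-1,3,6]
7>5: swap(2,9), hi=8 ⇒ [1,-6,3,5,0,-2,-5,2,-1,7,6]
3<5: swap(2,2), lo=3 mid=3 ⇒ [1,-6,3,5,0,-2,-5,2,-1,7,6]
5=5: mid=4
0<5: swap(3,4), lo=4 mid=5 ⇒ [1,-6,3,0,5,-2,-5,2,-1,7,6]
-2<5: swap(4,5), lo=5 mid=6 ⇒ [1,-6,3,0,-2,5,-5,2,-1,7,6]
-5<5: swap(5,6), lo=6 mid=7 ⇒ [1,-6,3,0,-2,-5,5,2,-1,7,6]
2<5: swap(6,7), lo=7 mid=8 ⇒ [1,-6,3,0,-2,-5,2,5,-1,7,6]
-1<5: swap(7,8), lo=8 mid=9 ⇒ [1,-6,3,0,-2,-5,2,-1,5,7,6]
done. lo=8 hi=8; A=[1,-6,3,0,-2,-5,2,-1,5,7,6]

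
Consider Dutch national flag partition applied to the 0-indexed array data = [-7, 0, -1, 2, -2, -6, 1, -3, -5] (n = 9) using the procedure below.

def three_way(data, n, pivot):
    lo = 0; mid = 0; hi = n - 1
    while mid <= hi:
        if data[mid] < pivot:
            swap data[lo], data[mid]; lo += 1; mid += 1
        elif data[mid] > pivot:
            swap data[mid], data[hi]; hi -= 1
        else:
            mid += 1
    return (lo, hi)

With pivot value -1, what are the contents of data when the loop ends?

[-7, -5, -3, -2, -6, -1, 1, 2, 0]

pivot = -1; lo=0, mid=0, hi=8
data[mid]=-7<-1: swap data[0],data[0]; lo=1,mid=1 → [-7, 0, -1, 2, -2, -6, 1, -3, -5]
data[mid]=0>-1: swap data[1],data[8]; hi=7 → [-7, -5, -1, 2, -2, -6, 1, -3, 0]
data[mid]=-5<-1: swap data[1],data[1]; lo=2,mid=2 → [-7, -5, -1, 2, -2, -6, 1, -3, 0]
data[mid]=-1=-1: mid=3
data[mid]=2>-1: swap data[3],data[7]; hi=6 → [-7, -5, -1, -3, -2, -6, 1, 2, 0]
data[mid]=-3<-1: swap data[2],data[3]; lo=3,mid=4 → [-7, -5, -3, -1, -2, -6, 1, 2, 0]
data[mid]=-2<-1: swap data[3],data[4]; lo=4,mid=5 → [-7, -5, -3, -2, -1, -6, 1, 2, 0]
data[mid]=-6<-1: swap data[4],data[5]; lo=5,mid=6 → [-7, -5, -3, -2, -6, -1, 1, 2, 0]
data[mid]=1>-1: swap data[6],data[6]; hi=5 → [-7, -5, -3, -2, -6, -1, 1, 2, 0]
end: lo=5, hi=5; data = [-7, -5, -3, -2, -6, -1, 1, 2, 0]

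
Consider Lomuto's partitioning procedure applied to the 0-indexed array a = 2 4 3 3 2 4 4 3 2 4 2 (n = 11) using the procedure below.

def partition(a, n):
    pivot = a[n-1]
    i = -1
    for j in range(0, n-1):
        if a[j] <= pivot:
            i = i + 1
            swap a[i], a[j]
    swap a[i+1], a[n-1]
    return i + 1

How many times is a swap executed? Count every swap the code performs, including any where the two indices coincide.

4

pivot = a[10] = 2; i = -1
j=0: a[0]=2 ≤ 2 → i=0, swap a[0],a[0] (no change) → 2 4 3 3 2 4 4 3 2 4 2
j=1: a[1]=4 > 2 → no swap
j=2: a[2]=3 > 2 → no swap
j=3: a[3]=3 > 2 → no swap
j=4: a[4]=2 ≤ 2 → i=1, swap a[1],a[4] → 2 2 3 3 4 4 4 3 2 4 2
j=5: a[5]=4 > 2 → no swap
j=6: a[6]=4 > 2 → no swap
j=7: a[7]=3 > 2 → no swap
j=8: a[8]=2 ≤ 2 → i=2, swap a[2],a[8] → 2 2 2 3 4 4 4 3 3 4 2
j=9: a[9]=4 > 2 → no swap
final swap a[3],a[10] → 2 2 2 2 4 4 4 3 3 4 3; return 3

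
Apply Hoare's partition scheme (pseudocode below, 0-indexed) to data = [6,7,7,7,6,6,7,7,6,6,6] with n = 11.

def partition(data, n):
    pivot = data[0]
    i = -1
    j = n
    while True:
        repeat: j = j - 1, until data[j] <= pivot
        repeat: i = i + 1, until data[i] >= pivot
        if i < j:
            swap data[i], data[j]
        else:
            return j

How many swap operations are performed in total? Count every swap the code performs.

4

pivot=6
j stops at 10 (6), i stops at 0 (6); swap ⇒ [6,7,7,7,6,6,7,7,6,6,6]
j stops at 9 (6), i stops at 1 (7); swap ⇒ [6,6,7,7,6,6,7,7,6,7,6]
j stops at 8 (6), i stops at 2 (7); swap ⇒ [6,6,6,7,6,6,7,7,7,7,6]
j stops at 5 (6), i stops at 3 (7); swap ⇒ [6,6,6,6,6,7,7,7,7,7,6]
j stops at 4, i stops at 4; i≥j ⇒ return 4. data=[6,6,6,6,6,7,7,7,7,7,6]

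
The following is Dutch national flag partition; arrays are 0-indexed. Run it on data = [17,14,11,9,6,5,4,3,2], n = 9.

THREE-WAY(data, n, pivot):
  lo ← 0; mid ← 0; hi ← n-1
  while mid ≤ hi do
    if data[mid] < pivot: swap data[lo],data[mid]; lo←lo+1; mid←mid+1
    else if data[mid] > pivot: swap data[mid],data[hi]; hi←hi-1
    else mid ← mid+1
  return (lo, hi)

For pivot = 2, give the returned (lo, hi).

(0, 0)

pivot = 2; lo=0, mid=0, hi=8
data[mid]=17>2: swap data[0],data[8]; hi=7 → [2,14,11,9,6,5,4,3,17]
data[mid]=2=2: mid=1
data[mid]=14>2: swap data[1],data[7]; hi=6 → [2,3,11,9,6,5,4,14,17]
data[mid]=3>2: swap data[1],data[6]; hi=5 → [2,4,11,9,6,5,3,14,17]
data[mid]=4>2: swap data[1],data[5]; hi=4 → [2,5,11,9,6,4,3,14,17]
data[mid]=5>2: swap data[1],data[4]; hi=3 → [2,6,11,9,5,4,3,14,17]
data[mid]=6>2: swap data[1],data[3]; hi=2 → [2,9,11,6,5,4,3,14,17]
data[mid]=9>2: swap data[1],data[2]; hi=1 → [2,11,9,6,5,4,3,14,17]
data[mid]=11>2: swap data[1],data[1]; hi=0 → [2,11,9,6,5,4,3,14,17]
end: lo=0, hi=0; data = [2,11,9,6,5,4,3,14,17]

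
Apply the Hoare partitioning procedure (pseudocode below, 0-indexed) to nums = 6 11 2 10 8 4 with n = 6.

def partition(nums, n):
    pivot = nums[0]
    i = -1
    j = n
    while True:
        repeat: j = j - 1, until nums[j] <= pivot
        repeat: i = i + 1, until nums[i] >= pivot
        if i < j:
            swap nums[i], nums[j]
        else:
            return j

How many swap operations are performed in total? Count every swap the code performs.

2

pivot = nums[0] = 6; i = -1, j = 6
j→5 (nums[5]=4≤6), i→0 (nums[0]=6≥6); i<j, swap → 4 11 2 10 8 6
j→2 (nums[2]=2≤6), i→1 (nums[1]=11≥6); i<j, swap → 4 2 11 10 8 6
j→1, i→2; i≥j, return j=1. nums = 4 2 11 10 8 6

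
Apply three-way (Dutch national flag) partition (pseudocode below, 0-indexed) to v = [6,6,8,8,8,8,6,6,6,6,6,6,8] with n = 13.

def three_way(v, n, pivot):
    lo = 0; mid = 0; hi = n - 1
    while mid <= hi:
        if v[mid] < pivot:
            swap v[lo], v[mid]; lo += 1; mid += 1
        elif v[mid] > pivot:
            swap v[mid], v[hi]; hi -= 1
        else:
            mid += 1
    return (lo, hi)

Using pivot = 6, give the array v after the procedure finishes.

[6,6,6,6,6,6,6,6,8,8,8,8,8]

lo=0 mid=0 hi=12
6=6: mid=1
6=6: mid=2
8>6: swap(2,12), hi=11 ⇒ [6,6,8,8,8,8,6,6,6,6,6,6,8]
8>6: swap(2,11), hi=10 ⇒ [6,6,6,8,8,8,6,6,6,6,6,8,8]
6=6: mid=3
8>6: swap(3,10), hi=9 ⇒ [6,6,6,6,8,8,6,6,6,6,8,8,8]
6=6: mid=4
8>6: swap(4,9), hi=8 ⇒ [6,6,6,6,6,8,6,6,6,8,8,8,8]
6=6: mid=5
8>6: swap(5,8), hi=7 ⇒ [6,6,6,6,6,6,6,6,8,8,8,8,8]
6=6: mid=6
6=6: mid=7
6=6: mid=8
done. lo=0 hi=7; v=[6,6,6,6,6,6,6,6,8,8,8,8,8]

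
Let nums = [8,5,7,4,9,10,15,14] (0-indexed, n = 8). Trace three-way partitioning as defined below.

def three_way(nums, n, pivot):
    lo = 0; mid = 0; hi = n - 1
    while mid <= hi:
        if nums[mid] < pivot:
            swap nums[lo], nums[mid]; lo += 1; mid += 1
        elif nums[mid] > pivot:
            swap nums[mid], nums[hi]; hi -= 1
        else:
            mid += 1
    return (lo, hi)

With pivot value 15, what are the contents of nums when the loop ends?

lo=0 mid=0 hi=7
8<15: swap(0,0), lo=1 mid=1 ⇒ [8,5,7,4,9,10,15,14]
5<15: swap(1,1), lo=2 mid=2 ⇒ [8,5,7,4,9,10,15,14]
7<15: swap(2,2), lo=3 mid=3 ⇒ [8,5,7,4,9,10,15,14]
4<15: swap(3,3), lo=4 mid=4 ⇒ [8,5,7,4,9,10,15,14]
9<15: swap(4,4), lo=5 mid=5 ⇒ [8,5,7,4,9,10,15,14]
10<15: swap(5,5), lo=6 mid=6 ⇒ [8,5,7,4,9,10,15,14]
15=15: mid=7
14<15: swap(6,7), lo=7 mid=8 ⇒ [8,5,7,4,9,10,14,15]
done. lo=7 hi=7; nums=[8,5,7,4,9,10,14,15]

[8,5,7,4,9,10,14,15]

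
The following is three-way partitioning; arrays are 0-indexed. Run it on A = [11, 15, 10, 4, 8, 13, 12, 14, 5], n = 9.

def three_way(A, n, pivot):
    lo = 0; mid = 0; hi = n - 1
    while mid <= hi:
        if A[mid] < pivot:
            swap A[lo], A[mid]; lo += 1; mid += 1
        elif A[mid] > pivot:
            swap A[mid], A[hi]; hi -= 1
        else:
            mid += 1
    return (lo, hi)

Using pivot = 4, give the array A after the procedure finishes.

pivot = 4; lo=0, mid=0, hi=8
A[mid]=11>4: swap A[0],A[8]; hi=7 → [5, 15, 10, 4, 8, 13, 12, 14, 11]
A[mid]=5>4: swap A[0],A[7]; hi=6 → [14, 15, 10, 4, 8, 13, 12, 5, 11]
A[mid]=14>4: swap A[0],A[6]; hi=5 → [12, 15, 10, 4, 8, 13, 14, 5, 11]
A[mid]=12>4: swap A[0],A[5]; hi=4 → [13, 15, 10, 4, 8, 12, 14, 5, 11]
A[mid]=13>4: swap A[0],A[4]; hi=3 → [8, 15, 10, 4, 13, 12, 14, 5, 11]
A[mid]=8>4: swap A[0],A[3]; hi=2 → [4, 15, 10, 8, 13, 12, 14, 5, 11]
A[mid]=4=4: mid=1
A[mid]=15>4: swap A[1],A[2]; hi=1 → [4, 10, 15, 8, 13, 12, 14, 5, 11]
A[mid]=10>4: swap A[1],A[1]; hi=0 → [4, 10, 15, 8, 13, 12, 14, 5, 11]
end: lo=0, hi=0; A = [4, 10, 15, 8, 13, 12, 14, 5, 11]

[4, 10, 15, 8, 13, 12, 14, 5, 11]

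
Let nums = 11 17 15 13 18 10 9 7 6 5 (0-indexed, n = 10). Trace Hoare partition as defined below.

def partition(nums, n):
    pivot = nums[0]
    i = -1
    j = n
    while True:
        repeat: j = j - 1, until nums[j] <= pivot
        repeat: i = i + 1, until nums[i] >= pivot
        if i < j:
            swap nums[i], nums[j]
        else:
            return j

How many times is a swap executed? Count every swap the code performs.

5

pivot=11
j stops at 9 (5), i stops at 0 (11); swap ⇒ 5 17 15 13 18 10 9 7 6 11
j stops at 8 (6), i stops at 1 (17); swap ⇒ 5 6 15 13 18 10 9 7 17 11
j stops at 7 (7), i stops at 2 (15); swap ⇒ 5 6 7 13 18 10 9 15 17 11
j stops at 6 (9), i stops at 3 (13); swap ⇒ 5 6 7 9 18 10 13 15 17 11
j stops at 5 (10), i stops at 4 (18); swap ⇒ 5 6 7 9 10 18 13 15 17 11
j stops at 4, i stops at 5; i≥j ⇒ return 4. nums=5 6 7 9 10 18 13 15 17 11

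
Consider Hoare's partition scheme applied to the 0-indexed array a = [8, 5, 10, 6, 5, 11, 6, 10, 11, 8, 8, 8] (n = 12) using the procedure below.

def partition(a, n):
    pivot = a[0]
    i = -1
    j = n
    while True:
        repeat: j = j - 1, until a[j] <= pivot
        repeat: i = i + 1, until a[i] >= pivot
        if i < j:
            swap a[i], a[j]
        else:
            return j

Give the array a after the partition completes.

[8, 5, 8, 6, 5, 8, 6, 10, 11, 11, 10, 8]

pivot = a[0] = 8; i = -1, j = 12
j→11 (a[11]=8≤8), i→0 (a[0]=8≥8); i<j, swap → [8, 5, 10, 6, 5, 11, 6, 10, 11, 8, 8, 8]
j→10 (a[10]=8≤8), i→2 (a[2]=10≥8); i<j, swap → [8, 5, 8, 6, 5, 11, 6, 10, 11, 8, 10, 8]
j→9 (a[9]=8≤8), i→5 (a[5]=11≥8); i<j, swap → [8, 5, 8, 6, 5, 8, 6, 10, 11, 11, 10, 8]
j→6, i→7; i≥j, return j=6. a = [8, 5, 8, 6, 5, 8, 6, 10, 11, 11, 10, 8]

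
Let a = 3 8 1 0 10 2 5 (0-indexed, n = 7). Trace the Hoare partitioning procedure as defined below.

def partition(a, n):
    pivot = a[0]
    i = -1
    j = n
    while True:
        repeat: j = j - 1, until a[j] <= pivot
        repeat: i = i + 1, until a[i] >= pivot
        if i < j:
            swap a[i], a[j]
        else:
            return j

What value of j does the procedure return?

2

pivot = a[0] = 3; i = -1, j = 7
j→5 (a[5]=2≤3), i→0 (a[0]=3≥3); i<j, swap → 2 8 1 0 10 3 5
j→3 (a[3]=0≤3), i→1 (a[1]=8≥3); i<j, swap → 2 0 1 8 10 3 5
j→2, i→3; i≥j, return j=2. a = 2 0 1 8 10 3 5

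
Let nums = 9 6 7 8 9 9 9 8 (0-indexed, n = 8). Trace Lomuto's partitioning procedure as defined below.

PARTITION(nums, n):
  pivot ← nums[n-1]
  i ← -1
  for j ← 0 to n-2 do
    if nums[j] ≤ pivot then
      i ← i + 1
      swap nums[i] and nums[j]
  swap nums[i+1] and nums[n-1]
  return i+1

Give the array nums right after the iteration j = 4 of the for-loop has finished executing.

6 7 8 9 9 9 9 8

pivot=8, i=-1
j=0: 9>8, skip
j=1: 6≤8, i=0, swap(0,1) ⇒ 6 9 7 8 9 9 9 8
j=2: 7≤8, i=1, swap(1,2) ⇒ 6 7 9 8 9 9 9 8
j=3: 8≤8, i=2, swap(2,3) ⇒ 6 7 8 9 9 9 9 8
j=4: 9>8, skip
(after j=4) nums = 6 7 8 9 9 9 9 8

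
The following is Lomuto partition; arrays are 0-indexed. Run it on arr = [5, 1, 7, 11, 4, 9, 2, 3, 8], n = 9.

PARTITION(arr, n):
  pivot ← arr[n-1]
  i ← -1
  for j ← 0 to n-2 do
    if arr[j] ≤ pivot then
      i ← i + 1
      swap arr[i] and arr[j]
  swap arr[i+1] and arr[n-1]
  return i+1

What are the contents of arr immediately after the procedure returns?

pivot = arr[8] = 8; i = -1
j=0: arr[0]=5 ≤ 8 → i=0, swap arr[0],arr[0] (no change) → [5, 1, 7, 11, 4, 9, 2, 3, 8]
j=1: arr[1]=1 ≤ 8 → i=1, swap arr[1],arr[1] (no change) → [5, 1, 7, 11, 4, 9, 2, 3, 8]
j=2: arr[2]=7 ≤ 8 → i=2, swap arr[2],arr[2] (no change) → [5, 1, 7, 11, 4, 9, 2, 3, 8]
j=3: arr[3]=11 > 8 → no swap
j=4: arr[4]=4 ≤ 8 → i=3, swap arr[3],arr[4] → [5, 1, 7, 4, 11, 9, 2, 3, 8]
j=5: arr[5]=9 > 8 → no swap
j=6: arr[6]=2 ≤ 8 → i=4, swap arr[4],arr[6] → [5, 1, 7, 4, 2, 9, 11, 3, 8]
j=7: arr[7]=3 ≤ 8 → i=5, swap arr[5],arr[7] → [5, 1, 7, 4, 2, 3, 11, 9, 8]
final swap arr[6],arr[8] → [5, 1, 7, 4, 2, 3, 8, 9, 11]; return 6

[5, 1, 7, 4, 2, 3, 8, 9, 11]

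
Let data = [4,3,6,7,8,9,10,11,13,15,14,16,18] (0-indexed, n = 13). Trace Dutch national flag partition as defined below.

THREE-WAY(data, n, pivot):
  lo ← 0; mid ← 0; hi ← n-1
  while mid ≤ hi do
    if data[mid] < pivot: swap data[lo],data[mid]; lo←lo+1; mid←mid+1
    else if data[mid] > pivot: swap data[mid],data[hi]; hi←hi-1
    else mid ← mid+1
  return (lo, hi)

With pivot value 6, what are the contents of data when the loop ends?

[4,3,6,8,9,10,11,13,15,14,16,18,7]

pivot = 6; lo=0, mid=0, hi=12
data[mid]=4<6: swap data[0],data[0]; lo=1,mid=1 → [4,3,6,7,8,9,10,11,13,15,14,16,18]
data[mid]=3<6: swap data[1],data[1]; lo=2,mid=2 → [4,3,6,7,8,9,10,11,13,15,14,16,18]
data[mid]=6=6: mid=3
data[mid]=7>6: swap data[3],data[12]; hi=11 → [4,3,6,18,8,9,10,11,13,15,14,16,7]
data[mid]=18>6: swap data[3],data[11]; hi=10 → [4,3,6,16,8,9,10,11,13,15,14,18,7]
data[mid]=16>6: swap data[3],data[10]; hi=9 → [4,3,6,14,8,9,10,11,13,15,16,18,7]
data[mid]=14>6: swap data[3],data[9]; hi=8 → [4,3,6,15,8,9,10,11,13,14,16,18,7]
data[mid]=15>6: swap data[3],data[8]; hi=7 → [4,3,6,13,8,9,10,11,15,14,16,18,7]
data[mid]=13>6: swap data[3],data[7]; hi=6 → [4,3,6,11,8,9,10,13,15,14,16,18,7]
data[mid]=11>6: swap data[3],data[6]; hi=5 → [4,3,6,10,8,9,11,13,15,14,16,18,7]
data[mid]=10>6: swap data[3],data[5]; hi=4 → [4,3,6,9,8,10,11,13,15,14,16,18,7]
data[mid]=9>6: swap data[3],data[4]; hi=3 → [4,3,6,8,9,10,11,13,15,14,16,18,7]
data[mid]=8>6: swap data[3],data[3]; hi=2 → [4,3,6,8,9,10,11,13,15,14,16,18,7]
end: lo=2, hi=2; data = [4,3,6,8,9,10,11,13,15,14,16,18,7]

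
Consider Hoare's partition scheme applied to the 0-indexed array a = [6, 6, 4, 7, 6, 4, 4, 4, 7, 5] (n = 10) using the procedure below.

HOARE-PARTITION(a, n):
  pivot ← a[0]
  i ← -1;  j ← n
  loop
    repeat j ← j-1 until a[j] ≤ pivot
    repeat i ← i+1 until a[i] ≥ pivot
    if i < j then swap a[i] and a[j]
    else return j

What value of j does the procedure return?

4

pivot = a[0] = 6; i = -1, j = 10
j→9 (a[9]=5≤6), i→0 (a[0]=6≥6); i<j, swap → [5, 6, 4, 7, 6, 4, 4, 4, 7, 6]
j→7 (a[7]=4≤6), i→1 (a[1]=6≥6); i<j, swap → [5, 4, 4, 7, 6, 4, 4, 6, 7, 6]
j→6 (a[6]=4≤6), i→3 (a[3]=7≥6); i<j, swap → [5, 4, 4, 4, 6, 4, 7, 6, 7, 6]
j→5 (a[5]=4≤6), i→4 (a[4]=6≥6); i<j, swap → [5, 4, 4, 4, 4, 6, 7, 6, 7, 6]
j→4, i→5; i≥j, return j=4. a = [5, 4, 4, 4, 4, 6, 7, 6, 7, 6]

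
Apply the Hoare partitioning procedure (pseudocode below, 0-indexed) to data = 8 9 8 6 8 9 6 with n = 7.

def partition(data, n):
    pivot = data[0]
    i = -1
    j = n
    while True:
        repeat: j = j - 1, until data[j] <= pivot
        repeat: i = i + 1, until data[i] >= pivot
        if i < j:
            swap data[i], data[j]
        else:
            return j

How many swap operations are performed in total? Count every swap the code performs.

pivot=8
j stops at 6 (6), i stops at 0 (8); swap ⇒ 6 9 8 6 8 9 8
j stops at 4 (8), i stops at 1 (9); swap ⇒ 6 8 8 6 9 9 8
j stops at 3 (6), i stops at 2 (8); swap ⇒ 6 8 6 8 9 9 8
j stops at 2, i stops at 3; i≥j ⇒ return 2. data=6 8 6 8 9 9 8

3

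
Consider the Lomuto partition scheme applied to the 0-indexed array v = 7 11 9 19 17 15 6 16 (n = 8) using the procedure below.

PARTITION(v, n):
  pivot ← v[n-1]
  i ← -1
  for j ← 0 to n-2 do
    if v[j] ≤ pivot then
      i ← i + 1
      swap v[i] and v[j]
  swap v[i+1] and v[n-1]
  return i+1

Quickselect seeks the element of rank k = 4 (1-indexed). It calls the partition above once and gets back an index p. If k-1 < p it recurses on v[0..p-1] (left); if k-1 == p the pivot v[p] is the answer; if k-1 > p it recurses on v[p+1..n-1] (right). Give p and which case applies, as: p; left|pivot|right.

5; left

pivot = v[7] = 16; i = -1
j=0: v[0]=7 ≤ 16 → i=0, swap v[0],v[0] (no change) → 7 11 9 19 17 15 6 16
j=1: v[1]=11 ≤ 16 → i=1, swap v[1],v[1] (no change) → 7 11 9 19 17 15 6 16
j=2: v[2]=9 ≤ 16 → i=2, swap v[2],v[2] (no change) → 7 11 9 19 17 15 6 16
j=3: v[3]=19 > 16 → no swap
j=4: v[4]=17 > 16 → no swap
j=5: v[5]=15 ≤ 16 → i=3, swap v[3],v[5] → 7 11 9 15 17 19 6 16
j=6: v[6]=6 ≤ 16 → i=4, swap v[4],v[6] → 7 11 9 15 6 19 17 16
final swap v[5],v[7] → 7 11 9 15 6 16 17 19; return 5
p = 5; k-1 = 3 < 5 ⇒ left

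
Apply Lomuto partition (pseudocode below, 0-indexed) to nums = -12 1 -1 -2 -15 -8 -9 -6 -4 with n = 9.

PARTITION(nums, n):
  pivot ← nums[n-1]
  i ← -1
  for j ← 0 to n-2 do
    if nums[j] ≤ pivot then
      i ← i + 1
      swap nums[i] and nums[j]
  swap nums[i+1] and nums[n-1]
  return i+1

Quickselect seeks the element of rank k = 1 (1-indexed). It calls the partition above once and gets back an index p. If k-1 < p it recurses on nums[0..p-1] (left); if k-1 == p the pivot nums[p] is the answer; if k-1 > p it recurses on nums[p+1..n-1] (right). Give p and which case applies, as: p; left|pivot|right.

5; left

pivot = nums[8] = -4; i = -1
j=0: nums[0]=-12 ≤ -4 → i=0, swap nums[0],nums[0] (no change) → -12 1 -1 -2 -15 -8 -9 -6 -4
j=1: nums[1]=1 > -4 → no swap
j=2: nums[2]=-1 > -4 → no swap
j=3: nums[3]=-2 > -4 → no swap
j=4: nums[4]=-15 ≤ -4 → i=1, swap nums[1],nums[4] → -12 -15 -1 -2 1 -8 -9 -6 -4
j=5: nums[5]=-8 ≤ -4 → i=2, swap nums[2],nums[5] → -12 -15 -8 -2 1 -1 -9 -6 -4
j=6: nums[6]=-9 ≤ -4 → i=3, swap nums[3],nums[6] → -12 -15 -8 -9 1 -1 -2 -6 -4
j=7: nums[7]=-6 ≤ -4 → i=4, swap nums[4],nums[7] → -12 -15 -8 -9 -6 -1 -2 1 -4
final swap nums[5],nums[8] → -12 -15 -8 -9 -6 -4 -2 1 -1; return 5
p = 5; k-1 = 0 < 5 ⇒ left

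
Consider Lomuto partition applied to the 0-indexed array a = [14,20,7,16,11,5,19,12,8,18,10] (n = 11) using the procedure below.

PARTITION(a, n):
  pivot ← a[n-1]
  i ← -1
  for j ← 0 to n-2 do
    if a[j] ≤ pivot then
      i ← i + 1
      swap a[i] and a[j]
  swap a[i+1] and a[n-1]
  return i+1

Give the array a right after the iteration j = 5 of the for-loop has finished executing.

[7,5,14,16,11,20,19,12,8,18,10]

pivot = a[10] = 10; i = -1
j=0: a[0]=14 > 10 → no swap
j=1: a[1]=20 > 10 → no swap
j=2: a[2]=7 ≤ 10 → i=0, swap a[0],a[2] → [7,20,14,16,11,5,19,12,8,18,10]
j=3: a[3]=16 > 10 → no swap
j=4: a[4]=11 > 10 → no swap
j=5: a[5]=5 ≤ 10 → i=1, swap a[1],a[5] → [7,5,14,16,11,20,19,12,8,18,10]
(after j=5) a = [7,5,14,16,11,20,19,12,8,18,10]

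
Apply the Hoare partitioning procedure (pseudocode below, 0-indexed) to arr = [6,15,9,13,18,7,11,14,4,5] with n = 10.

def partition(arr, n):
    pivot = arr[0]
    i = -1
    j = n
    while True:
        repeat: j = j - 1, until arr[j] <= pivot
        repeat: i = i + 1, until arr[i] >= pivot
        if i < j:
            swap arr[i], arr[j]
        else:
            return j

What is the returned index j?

1

pivot = arr[0] = 6; i = -1, j = 10
j→9 (arr[9]=5≤6), i→0 (arr[0]=6≥6); i<j, swap → [5,15,9,13,18,7,11,14,4,6]
j→8 (arr[8]=4≤6), i→1 (arr[1]=15≥6); i<j, swap → [5,4,9,13,18,7,11,14,15,6]
j→1, i→2; i≥j, return j=1. arr = [5,4,9,13,18,7,11,14,15,6]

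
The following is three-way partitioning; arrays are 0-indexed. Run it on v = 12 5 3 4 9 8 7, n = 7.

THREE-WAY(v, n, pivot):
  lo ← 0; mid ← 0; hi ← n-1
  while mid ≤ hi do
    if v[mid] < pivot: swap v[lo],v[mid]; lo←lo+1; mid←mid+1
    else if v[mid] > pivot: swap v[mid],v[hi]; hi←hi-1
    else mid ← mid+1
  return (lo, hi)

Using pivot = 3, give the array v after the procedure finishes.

pivot = 3; lo=0, mid=0, hi=6
v[mid]=12>3: swap v[0],v[6]; hi=5 → 7 5 3 4 9 8 12
v[mid]=7>3: swap v[0],v[5]; hi=4 → 8 5 3 4 9 7 12
v[mid]=8>3: swap v[0],v[4]; hi=3 → 9 5 3 4 8 7 12
v[mid]=9>3: swap v[0],v[3]; hi=2 → 4 5 3 9 8 7 12
v[mid]=4>3: swap v[0],v[2]; hi=1 → 3 5 4 9 8 7 12
v[mid]=3=3: mid=1
v[mid]=5>3: swap v[1],v[1]; hi=0 → 3 5 4 9 8 7 12
end: lo=0, hi=0; v = 3 5 4 9 8 7 12

3 5 4 9 8 7 12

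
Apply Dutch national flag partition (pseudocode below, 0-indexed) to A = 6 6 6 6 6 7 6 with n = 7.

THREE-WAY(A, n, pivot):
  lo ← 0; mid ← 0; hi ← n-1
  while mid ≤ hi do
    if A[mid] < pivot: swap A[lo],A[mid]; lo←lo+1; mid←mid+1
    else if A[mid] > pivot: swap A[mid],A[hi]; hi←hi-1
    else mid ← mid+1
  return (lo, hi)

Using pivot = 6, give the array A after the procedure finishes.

6 6 6 6 6 6 7

pivot = 6; lo=0, mid=0, hi=6
A[mid]=6=6: mid=1
A[mid]=6=6: mid=2
A[mid]=6=6: mid=3
A[mid]=6=6: mid=4
A[mid]=6=6: mid=5
A[mid]=7>6: swap A[5],A[6]; hi=5 → 6 6 6 6 6 6 7
A[mid]=6=6: mid=6
end: lo=0, hi=5; A = 6 6 6 6 6 6 7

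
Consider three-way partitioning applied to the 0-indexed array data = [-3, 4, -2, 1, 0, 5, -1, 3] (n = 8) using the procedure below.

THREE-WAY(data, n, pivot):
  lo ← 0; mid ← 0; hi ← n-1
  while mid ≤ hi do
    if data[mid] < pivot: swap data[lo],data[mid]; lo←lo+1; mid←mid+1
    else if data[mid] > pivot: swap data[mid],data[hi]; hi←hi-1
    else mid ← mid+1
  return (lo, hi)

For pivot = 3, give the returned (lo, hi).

(5, 5)

lo=0 mid=0 hi=7
-3<3: swap(0,0), lo=1 mid=1 ⇒ [-3, 4, -2, 1, 0, 5, -1, 3]
4>3: swap(1,7), hi=6 ⇒ [-3, 3, -2, 1, 0, 5, -1, 4]
3=3: mid=2
-2<3: swap(1,2), lo=2 mid=3 ⇒ [-3, -2, 3, 1, 0, 5, -1, 4]
1<3: swap(2,3), lo=3 mid=4 ⇒ [-3, -2, 1, 3, 0, 5, -1, 4]
0<3: swap(3,4), lo=4 mid=5 ⇒ [-3, -2, 1, 0, 3, 5, -1, 4]
5>3: swap(5,6), hi=5 ⇒ [-3, -2, 1, 0, 3, -1, 5, 4]
-1<3: swap(4,5), lo=5 mid=6 ⇒ [-3, -2, 1, 0, -1, 3, 5, 4]
done. lo=5 hi=5; data=[-3, -2, 1, 0, -1, 3, 5, 4]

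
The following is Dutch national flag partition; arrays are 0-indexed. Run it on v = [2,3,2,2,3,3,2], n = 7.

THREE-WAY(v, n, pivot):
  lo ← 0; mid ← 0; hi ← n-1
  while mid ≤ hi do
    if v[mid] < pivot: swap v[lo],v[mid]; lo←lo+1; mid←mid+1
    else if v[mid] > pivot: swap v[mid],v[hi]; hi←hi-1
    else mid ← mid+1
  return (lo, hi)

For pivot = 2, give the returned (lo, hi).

lo=0 mid=0 hi=6
2=2: mid=1
3>2: swap(1,6), hi=5 ⇒ [2,2,2,2,3,3,3]
2=2: mid=2
2=2: mid=3
2=2: mid=4
3>2: swap(4,5), hi=4 ⇒ [2,2,2,2,3,3,3]
3>2: swap(4,4), hi=3 ⇒ [2,2,2,2,3,3,3]
done. lo=0 hi=3; v=[2,2,2,2,3,3,3]

(0, 3)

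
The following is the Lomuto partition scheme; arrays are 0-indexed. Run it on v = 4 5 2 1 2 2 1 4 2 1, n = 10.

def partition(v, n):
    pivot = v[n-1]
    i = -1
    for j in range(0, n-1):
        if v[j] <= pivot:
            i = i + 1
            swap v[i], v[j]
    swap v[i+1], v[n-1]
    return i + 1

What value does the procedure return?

2

pivot=1, i=-1
j=0: 4>1, skip
j=1: 5>1, skip
j=2: 2>1, skip
j=3: 1≤1, i=0, swap(0,3) ⇒ 1 5 2 4 2 2 1 4 2 1
j=4: 2>1, skip
j=5: 2>1, skip
j=6: 1≤1, i=1, swap(1,6) ⇒ 1 1 2 4 2 2 5 4 2 1
j=7: 4>1, skip
j=8: 2>1, skip
swap(2,9) ⇒ 1 1 1 4 2 2 5 4 2 2; return 2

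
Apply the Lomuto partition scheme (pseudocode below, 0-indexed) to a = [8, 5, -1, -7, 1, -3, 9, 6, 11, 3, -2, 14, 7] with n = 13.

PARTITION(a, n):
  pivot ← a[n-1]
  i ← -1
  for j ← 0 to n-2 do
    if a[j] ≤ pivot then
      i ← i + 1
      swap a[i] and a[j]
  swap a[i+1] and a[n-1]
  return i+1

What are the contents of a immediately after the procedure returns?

[5, -1, -7, 1, -3, 6, 3, -2, 7, 9, 8, 14, 11]

pivot=7, i=-1
j=0: 8>7, skip
j=1: 5≤7, i=0, swap(0,1) ⇒ [5, 8, -1, -7, 1, -3, 9, 6, 11, 3, -2, 14, 7]
j=2: -1≤7, i=1, swap(1,2) ⇒ [5, -1, 8, -7, 1, -3, 9, 6, 11, 3, -2, 14, 7]
j=3: -7≤7, i=2, swap(2,3) ⇒ [5, -1, -7, 8, 1, -3, 9, 6, 11, 3, -2, 14, 7]
j=4: 1≤7, i=3, swap(3,4) ⇒ [5, -1, -7, 1, 8, -3, 9, 6, 11, 3, -2, 14, 7]
j=5: -3≤7, i=4, swap(4,5) ⇒ [5, -1, -7, 1, -3, 8, 9, 6, 11, 3, -2, 14, 7]
j=6: 9>7, skip
j=7: 6≤7, i=5, swap(5,7) ⇒ [5, -1, -7, 1, -3, 6, 9, 8, 11, 3, -2, 14, 7]
j=8: 11>7, skip
j=9: 3≤7, i=6, swap(6,9) ⇒ [5, -1, -7, 1, -3, 6, 3, 8, 11, 9, -2, 14, 7]
j=10: -2≤7, i=7, swap(7,10) ⇒ [5, -1, -7, 1, -3, 6, 3, -2, 11, 9, 8, 14, 7]
j=11: 14>7, skip
swap(8,12) ⇒ [5, -1, -7, 1, -3, 6, 3, -2, 7, 9, 8, 14, 11]; return 8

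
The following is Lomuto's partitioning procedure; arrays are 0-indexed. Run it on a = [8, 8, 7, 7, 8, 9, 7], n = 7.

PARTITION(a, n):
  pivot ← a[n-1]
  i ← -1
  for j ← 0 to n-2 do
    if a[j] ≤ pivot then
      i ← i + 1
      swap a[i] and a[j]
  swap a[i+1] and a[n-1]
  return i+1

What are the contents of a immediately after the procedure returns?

[7, 7, 7, 8, 8, 9, 8]

pivot=7, i=-1
j=0: 8>7, skip
j=1: 8>7, skip
j=2: 7≤7, i=0, swap(0,2) ⇒ [7, 8, 8, 7, 8, 9, 7]
j=3: 7≤7, i=1, swap(1,3) ⇒ [7, 7, 8, 8, 8, 9, 7]
j=4: 8>7, skip
j=5: 9>7, skip
swap(2,6) ⇒ [7, 7, 7, 8, 8, 9, 8]; return 2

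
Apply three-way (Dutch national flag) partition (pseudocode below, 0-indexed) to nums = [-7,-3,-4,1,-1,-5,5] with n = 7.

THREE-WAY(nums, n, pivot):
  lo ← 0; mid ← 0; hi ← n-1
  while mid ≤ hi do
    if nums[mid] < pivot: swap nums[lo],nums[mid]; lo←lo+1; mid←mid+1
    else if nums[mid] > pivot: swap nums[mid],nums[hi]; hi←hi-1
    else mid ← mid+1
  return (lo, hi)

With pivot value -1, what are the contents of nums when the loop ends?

pivot = -1; lo=0, mid=0, hi=6
nums[mid]=-7<-1: swap nums[0],nums[0]; lo=1,mid=1 → [-7,-3,-4,1,-1,-5,5]
nums[mid]=-3<-1: swap nums[1],nums[1]; lo=2,mid=2 → [-7,-3,-4,1,-1,-5,5]
nums[mid]=-4<-1: swap nums[2],nums[2]; lo=3,mid=3 → [-7,-3,-4,1,-1,-5,5]
nums[mid]=1>-1: swap nums[3],nums[6]; hi=5 → [-7,-3,-4,5,-1,-5,1]
nums[mid]=5>-1: swap nums[3],nums[5]; hi=4 → [-7,-3,-4,-5,-1,5,1]
nums[mid]=-5<-1: swap nums[3],nums[3]; lo=4,mid=4 → [-7,-3,-4,-5,-1,5,1]
nums[mid]=-1=-1: mid=5
end: lo=4, hi=4; nums = [-7,-3,-4,-5,-1,5,1]

[-7,-3,-4,-5,-1,5,1]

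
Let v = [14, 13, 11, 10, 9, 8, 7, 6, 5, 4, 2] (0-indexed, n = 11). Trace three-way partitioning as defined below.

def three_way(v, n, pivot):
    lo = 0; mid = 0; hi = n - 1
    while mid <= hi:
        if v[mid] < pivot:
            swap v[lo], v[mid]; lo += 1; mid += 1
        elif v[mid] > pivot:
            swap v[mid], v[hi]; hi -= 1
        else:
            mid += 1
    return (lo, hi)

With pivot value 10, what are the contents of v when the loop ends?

pivot = 10; lo=0, mid=0, hi=10
v[mid]=14>10: swap v[0],v[10]; hi=9 → [2, 13, 11, 10, 9, 8, 7, 6, 5, 4, 14]
v[mid]=2<10: swap v[0],v[0]; lo=1,mid=1 → [2, 13, 11, 10, 9, 8, 7, 6, 5, 4, 14]
v[mid]=13>10: swap v[1],v[9]; hi=8 → [2, 4, 11, 10, 9, 8, 7, 6, 5, 13, 14]
v[mid]=4<10: swap v[1],v[1]; lo=2,mid=2 → [2, 4, 11, 10, 9, 8, 7, 6, 5, 13, 14]
v[mid]=11>10: swap v[2],v[8]; hi=7 → [2, 4, 5, 10, 9, 8, 7, 6, 11, 13, 14]
v[mid]=5<10: swap v[2],v[2]; lo=3,mid=3 → [2, 4, 5, 10, 9, 8, 7, 6, 11, 13, 14]
v[mid]=10=10: mid=4
v[mid]=9<10: swap v[3],v[4]; lo=4,mid=5 → [2, 4, 5, 9, 10, 8, 7, 6, 11, 13, 14]
v[mid]=8<10: swap v[4],v[5]; lo=5,mid=6 → [2, 4, 5, 9, 8, 10, 7, 6, 11, 13, 14]
v[mid]=7<10: swap v[5],v[6]; lo=6,mid=7 → [2, 4, 5, 9, 8, 7, 10, 6, 11, 13, 14]
v[mid]=6<10: swap v[6],v[7]; lo=7,mid=8 → [2, 4, 5, 9, 8, 7, 6, 10, 11, 13, 14]
end: lo=7, hi=7; v = [2, 4, 5, 9, 8, 7, 6, 10, 11, 13, 14]

[2, 4, 5, 9, 8, 7, 6, 10, 11, 13, 14]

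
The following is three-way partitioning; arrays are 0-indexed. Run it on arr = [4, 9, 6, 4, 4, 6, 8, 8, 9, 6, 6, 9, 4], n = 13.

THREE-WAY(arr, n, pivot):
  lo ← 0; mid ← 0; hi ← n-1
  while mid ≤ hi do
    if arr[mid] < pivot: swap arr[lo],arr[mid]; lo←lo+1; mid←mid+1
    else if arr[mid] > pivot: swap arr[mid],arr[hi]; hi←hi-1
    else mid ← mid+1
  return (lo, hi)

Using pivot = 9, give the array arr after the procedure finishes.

lo=0 mid=0 hi=12
4<9: swap(0,0), lo=1 mid=1 ⇒ [4, 9, 6, 4, 4, 6, 8, 8, 9, 6, 6, 9, 4]
9=9: mid=2
6<9: swap(1,2), lo=2 mid=3 ⇒ [4, 6, 9, 4, 4, 6, 8, 8, 9, 6, 6, 9, 4]
4<9: swap(2,3), lo=3 mid=4 ⇒ [4, 6, 4, 9, 4, 6, 8, 8, 9, 6, 6, 9, 4]
4<9: swap(3,4), lo=4 mid=5 ⇒ [4, 6, 4, 4, 9, 6, 8, 8, 9, 6, 6, 9, 4]
6<9: swap(4,5), lo=5 mid=6 ⇒ [4, 6, 4, 4, 6, 9, 8, 8, 9, 6, 6, 9, 4]
8<9: swap(5,6), lo=6 mid=7 ⇒ [4, 6, 4, 4, 6, 8, 9, 8, 9, 6, 6, 9, 4]
8<9: swap(6,7), lo=7 mid=8 ⇒ [4, 6, 4, 4, 6, 8, 8, 9, 9, 6, 6, 9, 4]
9=9: mid=9
6<9: swap(7,9), lo=8 mid=10 ⇒ [4, 6, 4, 4, 6, 8, 8, 6, 9, 9, 6, 9, 4]
6<9: swap(8,10), lo=9 mid=11 ⇒ [4, 6, 4, 4, 6, 8, 8, 6, 6, 9, 9, 9, 4]
9=9: mid=12
4<9: swap(9,12), lo=10 mid=13 ⇒ [4, 6, 4, 4, 6, 8, 8, 6, 6, 4, 9, 9, 9]
done. lo=10 hi=12; arr=[4, 6, 4, 4, 6, 8, 8, 6, 6, 4, 9, 9, 9]

[4, 6, 4, 4, 6, 8, 8, 6, 6, 4, 9, 9, 9]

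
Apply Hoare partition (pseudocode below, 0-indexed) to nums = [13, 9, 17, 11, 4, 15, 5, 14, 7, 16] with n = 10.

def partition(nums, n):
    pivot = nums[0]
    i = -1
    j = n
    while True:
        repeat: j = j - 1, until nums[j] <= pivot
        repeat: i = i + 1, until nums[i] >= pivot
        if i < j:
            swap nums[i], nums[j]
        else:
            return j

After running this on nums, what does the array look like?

[7, 9, 5, 11, 4, 15, 17, 14, 13, 16]

pivot=13
j stops at 8 (7), i stops at 0 (13); swap ⇒ [7, 9, 17, 11, 4, 15, 5, 14, 13, 16]
j stops at 6 (5), i stops at 2 (17); swap ⇒ [7, 9, 5, 11, 4, 15, 17, 14, 13, 16]
j stops at 4, i stops at 5; i≥j ⇒ return 4. nums=[7, 9, 5, 11, 4, 15, 17, 14, 13, 16]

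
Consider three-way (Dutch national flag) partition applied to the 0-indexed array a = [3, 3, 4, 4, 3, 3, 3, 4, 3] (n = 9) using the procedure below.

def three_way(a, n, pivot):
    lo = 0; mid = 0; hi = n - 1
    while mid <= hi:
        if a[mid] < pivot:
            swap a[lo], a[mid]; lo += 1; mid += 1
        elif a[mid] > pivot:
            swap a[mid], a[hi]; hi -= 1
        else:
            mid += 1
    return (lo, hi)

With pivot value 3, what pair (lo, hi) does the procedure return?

(0, 5)

lo=0 mid=0 hi=8
3=3: mid=1
3=3: mid=2
4>3: swap(2,8), hi=7 ⇒ [3, 3, 3, 4, 3, 3, 3, 4, 4]
3=3: mid=3
4>3: swap(3,7), hi=6 ⇒ [3, 3, 3, 4, 3, 3, 3, 4, 4]
4>3: swap(3,6), hi=5 ⇒ [3, 3, 3, 3, 3, 3, 4, 4, 4]
3=3: mid=4
3=3: mid=5
3=3: mid=6
done. lo=0 hi=5; a=[3, 3, 3, 3, 3, 3, 4, 4, 4]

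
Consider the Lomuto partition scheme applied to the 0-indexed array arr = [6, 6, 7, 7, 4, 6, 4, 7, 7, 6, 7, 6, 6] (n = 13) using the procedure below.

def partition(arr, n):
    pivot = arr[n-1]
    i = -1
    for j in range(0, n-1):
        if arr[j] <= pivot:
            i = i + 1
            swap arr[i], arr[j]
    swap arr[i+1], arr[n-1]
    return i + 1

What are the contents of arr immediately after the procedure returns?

[6, 6, 4, 6, 4, 6, 6, 6, 7, 7, 7, 7, 7]

pivot=6, i=-1
j=0: 6≤6, i=0, swap(0,0) ⇒ [6, 6, 7, 7, 4, 6, 4, 7, 7, 6, 7, 6, 6]
j=1: 6≤6, i=1, swap(1,1) ⇒ [6, 6, 7, 7, 4, 6, 4, 7, 7, 6, 7, 6, 6]
j=2: 7>6, skip
j=3: 7>6, skip
j=4: 4≤6, i=2, swap(2,4) ⇒ [6, 6, 4, 7, 7, 6, 4, 7, 7, 6, 7, 6, 6]
j=5: 6≤6, i=3, swap(3,5) ⇒ [6, 6, 4, 6, 7, 7, 4, 7, 7, 6, 7, 6, 6]
j=6: 4≤6, i=4, swap(4,6) ⇒ [6, 6, 4, 6, 4, 7, 7, 7, 7, 6, 7, 6, 6]
j=7: 7>6, skip
j=8: 7>6, skip
j=9: 6≤6, i=5, swap(5,9) ⇒ [6, 6, 4, 6, 4, 6, 7, 7, 7, 7, 7, 6, 6]
j=10: 7>6, skip
j=11: 6≤6, i=6, swap(6,11) ⇒ [6, 6, 4, 6, 4, 6, 6, 7, 7, 7, 7, 7, 6]
swap(7,12) ⇒ [6, 6, 4, 6, 4, 6, 6, 6, 7, 7, 7, 7, 7]; return 7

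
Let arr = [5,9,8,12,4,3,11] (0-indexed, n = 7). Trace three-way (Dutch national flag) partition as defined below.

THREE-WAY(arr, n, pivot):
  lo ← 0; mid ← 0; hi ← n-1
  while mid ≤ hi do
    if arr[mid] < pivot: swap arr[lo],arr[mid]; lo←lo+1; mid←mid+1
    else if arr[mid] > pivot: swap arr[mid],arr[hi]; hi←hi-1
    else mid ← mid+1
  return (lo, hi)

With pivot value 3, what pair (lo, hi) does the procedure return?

pivot = 3; lo=0, mid=0, hi=6
arr[mid]=5>3: swap arr[0],arr[6]; hi=5 → [11,9,8,12,4,3,5]
arr[mid]=11>3: swap arr[0],arr[5]; hi=4 → [3,9,8,12,4,11,5]
arr[mid]=3=3: mid=1
arr[mid]=9>3: swap arr[1],arr[4]; hi=3 → [3,4,8,12,9,11,5]
arr[mid]=4>3: swap arr[1],arr[3]; hi=2 → [3,12,8,4,9,11,5]
arr[mid]=12>3: swap arr[1],arr[2]; hi=1 → [3,8,12,4,9,11,5]
arr[mid]=8>3: swap arr[1],arr[1]; hi=0 → [3,8,12,4,9,11,5]
end: lo=0, hi=0; arr = [3,8,12,4,9,11,5]

(0, 0)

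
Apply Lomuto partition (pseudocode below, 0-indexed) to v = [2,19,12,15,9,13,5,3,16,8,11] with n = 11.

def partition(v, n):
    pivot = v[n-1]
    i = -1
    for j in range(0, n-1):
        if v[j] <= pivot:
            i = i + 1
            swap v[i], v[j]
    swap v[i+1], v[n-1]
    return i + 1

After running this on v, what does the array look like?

pivot = v[10] = 11; i = -1
j=0: v[0]=2 ≤ 11 → i=0, swap v[0],v[0] (no change) → [2,19,12,15,9,13,5,3,16,8,11]
j=1: v[1]=19 > 11 → no swap
j=2: v[2]=12 > 11 → no swap
j=3: v[3]=15 > 11 → no swap
j=4: v[4]=9 ≤ 11 → i=1, swap v[1],v[4] → [2,9,12,15,19,13,5,3,16,8,11]
j=5: v[5]=13 > 11 → no swap
j=6: v[6]=5 ≤ 11 → i=2, swap v[2],v[6] → [2,9,5,15,19,13,12,3,16,8,11]
j=7: v[7]=3 ≤ 11 → i=3, swap v[3],v[7] → [2,9,5,3,19,13,12,15,16,8,11]
j=8: v[8]=16 > 11 → no swap
j=9: v[9]=8 ≤ 11 → i=4, swap v[4],v[9] → [2,9,5,3,8,13,12,15,16,19,11]
final swap v[5],v[10] → [2,9,5,3,8,11,12,15,16,19,13]; return 5

[2,9,5,3,8,11,12,15,16,19,13]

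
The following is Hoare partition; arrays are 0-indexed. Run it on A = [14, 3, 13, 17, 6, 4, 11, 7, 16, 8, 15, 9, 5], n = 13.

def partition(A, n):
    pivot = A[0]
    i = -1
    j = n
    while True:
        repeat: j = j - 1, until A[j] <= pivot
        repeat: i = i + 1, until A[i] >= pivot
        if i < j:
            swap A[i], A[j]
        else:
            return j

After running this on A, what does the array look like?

pivot = A[0] = 14; i = -1, j = 13
j→12 (A[12]=5≤14), i→0 (A[0]=14≥14); i<j, swap → [5, 3, 13, 17, 6, 4, 11, 7, 16, 8, 15, 9, 14]
j→11 (A[11]=9≤14), i→3 (A[3]=17≥14); i<j, swap → [5, 3, 13, 9, 6, 4, 11, 7, 16, 8, 15, 17, 14]
j→9 (A[9]=8≤14), i→8 (A[8]=16≥14); i<j, swap → [5, 3, 13, 9, 6, 4, 11, 7, 8, 16, 15, 17, 14]
j→8, i→9; i≥j, return j=8. A = [5, 3, 13, 9, 6, 4, 11, 7, 8, 16, 15, 17, 14]

[5, 3, 13, 9, 6, 4, 11, 7, 8, 16, 15, 17, 14]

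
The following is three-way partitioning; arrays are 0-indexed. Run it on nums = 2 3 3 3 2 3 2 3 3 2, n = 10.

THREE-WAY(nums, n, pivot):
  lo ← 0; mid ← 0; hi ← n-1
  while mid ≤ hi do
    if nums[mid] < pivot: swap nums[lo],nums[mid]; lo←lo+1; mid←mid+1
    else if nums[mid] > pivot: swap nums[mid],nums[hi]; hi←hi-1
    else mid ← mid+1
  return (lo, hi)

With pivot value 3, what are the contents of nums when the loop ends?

pivot = 3; lo=0, mid=0, hi=9
nums[mid]=2<3: swap nums[0],nums[0]; lo=1,mid=1 → 2 3 3 3 2 3 2 3 3 2
nums[mid]=3=3: mid=2
nums[mid]=3=3: mid=3
nums[mid]=3=3: mid=4
nums[mid]=2<3: swap nums[1],nums[4]; lo=2,mid=5 → 2 2 3 3 3 3 2 3 3 2
nums[mid]=3=3: mid=6
nums[mid]=2<3: swap nums[2],nums[6]; lo=3,mid=7 → 2 2 2 3 3 3 3 3 3 2
nums[mid]=3=3: mid=8
nums[mid]=3=3: mid=9
nums[mid]=2<3: swap nums[3],nums[9]; lo=4,mid=10 → 2 2 2 2 3 3 3 3 3 3
end: lo=4, hi=9; nums = 2 2 2 2 3 3 3 3 3 3

2 2 2 2 3 3 3 3 3 3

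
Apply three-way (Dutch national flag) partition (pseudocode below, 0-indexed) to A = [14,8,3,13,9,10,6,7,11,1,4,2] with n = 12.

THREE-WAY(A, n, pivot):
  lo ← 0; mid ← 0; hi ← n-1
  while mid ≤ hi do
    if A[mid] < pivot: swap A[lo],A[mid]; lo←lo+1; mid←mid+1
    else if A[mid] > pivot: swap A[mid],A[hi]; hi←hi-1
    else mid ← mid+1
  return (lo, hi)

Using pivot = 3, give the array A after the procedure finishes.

pivot = 3; lo=0, mid=0, hi=11
A[mid]=14>3: swap A[0],A[11]; hi=10 → [2,8,3,13,9,10,6,7,11,1,4,14]
A[mid]=2<3: swap A[0],A[0]; lo=1,mid=1 → [2,8,3,13,9,10,6,7,11,1,4,14]
A[mid]=8>3: swap A[1],A[10]; hi=9 → [2,4,3,13,9,10,6,7,11,1,8,14]
A[mid]=4>3: swap A[1],A[9]; hi=8 → [2,1,3,13,9,10,6,7,11,4,8,14]
A[mid]=1<3: swap A[1],A[1]; lo=2,mid=2 → [2,1,3,13,9,10,6,7,11,4,8,14]
A[mid]=3=3: mid=3
A[mid]=13>3: swap A[3],A[8]; hi=7 → [2,1,3,11,9,10,6,7,13,4,8,14]
A[mid]=11>3: swap A[3],A[7]; hi=6 → [2,1,3,7,9,10,6,11,13,4,8,14]
A[mid]=7>3: swap A[3],A[6]; hi=5 → [2,1,3,6,9,10,7,11,13,4,8,14]
A[mid]=6>3: swap A[3],A[5]; hi=4 → [2,1,3,10,9,6,7,11,13,4,8,14]
A[mid]=10>3: swap A[3],A[4]; hi=3 → [2,1,3,9,10,6,7,11,13,4,8,14]
A[mid]=9>3: swap A[3],A[3]; hi=2 → [2,1,3,9,10,6,7,11,13,4,8,14]
end: lo=2, hi=2; A = [2,1,3,9,10,6,7,11,13,4,8,14]

[2,1,3,9,10,6,7,11,13,4,8,14]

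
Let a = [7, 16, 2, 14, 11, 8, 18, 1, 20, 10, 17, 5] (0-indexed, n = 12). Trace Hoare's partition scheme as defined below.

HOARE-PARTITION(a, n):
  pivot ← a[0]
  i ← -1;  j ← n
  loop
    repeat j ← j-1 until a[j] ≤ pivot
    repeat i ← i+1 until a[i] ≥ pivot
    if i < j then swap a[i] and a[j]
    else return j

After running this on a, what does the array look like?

[5, 1, 2, 14, 11, 8, 18, 16, 20, 10, 17, 7]

pivot = a[0] = 7; i = -1, j = 12
j→11 (a[11]=5≤7), i→0 (a[0]=7≥7); i<j, swap → [5, 16, 2, 14, 11, 8, 18, 1, 20, 10, 17, 7]
j→7 (a[7]=1≤7), i→1 (a[1]=16≥7); i<j, swap → [5, 1, 2, 14, 11, 8, 18, 16, 20, 10, 17, 7]
j→2, i→3; i≥j, return j=2. a = [5, 1, 2, 14, 11, 8, 18, 16, 20, 10, 17, 7]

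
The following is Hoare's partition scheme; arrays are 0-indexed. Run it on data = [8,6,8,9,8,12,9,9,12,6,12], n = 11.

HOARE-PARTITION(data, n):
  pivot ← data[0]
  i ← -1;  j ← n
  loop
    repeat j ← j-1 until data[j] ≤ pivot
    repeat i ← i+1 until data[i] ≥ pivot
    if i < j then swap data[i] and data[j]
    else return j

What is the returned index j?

2

pivot = data[0] = 8; i = -1, j = 11
j→9 (data[9]=6≤8), i→0 (data[0]=8≥8); i<j, swap → [6,6,8,9,8,12,9,9,12,8,12]
j→4 (data[4]=8≤8), i→2 (data[2]=8≥8); i<j, swap → [6,6,8,9,8,12,9,9,12,8,12]
j→2, i→3; i≥j, return j=2. data = [6,6,8,9,8,12,9,9,12,8,12]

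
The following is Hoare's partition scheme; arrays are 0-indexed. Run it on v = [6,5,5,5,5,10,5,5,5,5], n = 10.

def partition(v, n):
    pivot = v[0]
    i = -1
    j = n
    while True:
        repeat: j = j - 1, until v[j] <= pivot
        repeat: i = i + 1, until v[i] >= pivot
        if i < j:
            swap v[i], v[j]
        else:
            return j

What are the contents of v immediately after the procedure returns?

pivot = v[0] = 6; i = -1, j = 10
j→9 (v[9]=5≤6), i→0 (v[0]=6≥6); i<j, swap → [5,5,5,5,5,10,5,5,5,6]
j→8 (v[8]=5≤6), i→5 (v[5]=10≥6); i<j, swap → [5,5,5,5,5,5,5,5,10,6]
j→7, i→8; i≥j, return j=7. v = [5,5,5,5,5,5,5,5,10,6]

[5,5,5,5,5,5,5,5,10,6]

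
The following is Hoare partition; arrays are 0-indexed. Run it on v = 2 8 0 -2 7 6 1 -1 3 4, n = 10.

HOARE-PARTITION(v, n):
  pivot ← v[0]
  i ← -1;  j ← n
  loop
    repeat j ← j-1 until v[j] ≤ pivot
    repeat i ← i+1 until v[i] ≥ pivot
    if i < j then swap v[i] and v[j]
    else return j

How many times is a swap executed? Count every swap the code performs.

2

pivot = v[0] = 2; i = -1, j = 10
j→7 (v[7]=-1≤2), i→0 (v[0]=2≥2); i<j, swap → -1 8 0 -2 7 6 1 2 3 4
j→6 (v[6]=1≤2), i→1 (v[1]=8≥2); i<j, swap → -1 1 0 -2 7 6 8 2 3 4
j→3, i→4; i≥j, return j=3. v = -1 1 0 -2 7 6 8 2 3 4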